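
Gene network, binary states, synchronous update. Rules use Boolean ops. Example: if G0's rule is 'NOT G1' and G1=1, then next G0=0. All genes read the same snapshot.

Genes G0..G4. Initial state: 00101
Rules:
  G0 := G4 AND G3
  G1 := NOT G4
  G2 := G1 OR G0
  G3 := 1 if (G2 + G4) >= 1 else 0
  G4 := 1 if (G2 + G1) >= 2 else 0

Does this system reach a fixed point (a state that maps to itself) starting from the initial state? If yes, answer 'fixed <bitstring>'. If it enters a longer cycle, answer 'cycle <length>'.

Answer: cycle 4

Derivation:
Step 0: 00101
Step 1: G0=G4&G3=1&0=0 G1=NOT G4=NOT 1=0 G2=G1|G0=0|0=0 G3=(1+1>=1)=1 G4=(1+0>=2)=0 -> 00010
Step 2: G0=G4&G3=0&1=0 G1=NOT G4=NOT 0=1 G2=G1|G0=0|0=0 G3=(0+0>=1)=0 G4=(0+0>=2)=0 -> 01000
Step 3: G0=G4&G3=0&0=0 G1=NOT G4=NOT 0=1 G2=G1|G0=1|0=1 G3=(0+0>=1)=0 G4=(0+1>=2)=0 -> 01100
Step 4: G0=G4&G3=0&0=0 G1=NOT G4=NOT 0=1 G2=G1|G0=1|0=1 G3=(1+0>=1)=1 G4=(1+1>=2)=1 -> 01111
Step 5: G0=G4&G3=1&1=1 G1=NOT G4=NOT 1=0 G2=G1|G0=1|0=1 G3=(1+1>=1)=1 G4=(1+1>=2)=1 -> 10111
Step 6: G0=G4&G3=1&1=1 G1=NOT G4=NOT 1=0 G2=G1|G0=0|1=1 G3=(1+1>=1)=1 G4=(1+0>=2)=0 -> 10110
Step 7: G0=G4&G3=0&1=0 G1=NOT G4=NOT 0=1 G2=G1|G0=0|1=1 G3=(1+0>=1)=1 G4=(1+0>=2)=0 -> 01110
Step 8: G0=G4&G3=0&1=0 G1=NOT G4=NOT 0=1 G2=G1|G0=1|0=1 G3=(1+0>=1)=1 G4=(1+1>=2)=1 -> 01111
Cycle of length 4 starting at step 4 -> no fixed point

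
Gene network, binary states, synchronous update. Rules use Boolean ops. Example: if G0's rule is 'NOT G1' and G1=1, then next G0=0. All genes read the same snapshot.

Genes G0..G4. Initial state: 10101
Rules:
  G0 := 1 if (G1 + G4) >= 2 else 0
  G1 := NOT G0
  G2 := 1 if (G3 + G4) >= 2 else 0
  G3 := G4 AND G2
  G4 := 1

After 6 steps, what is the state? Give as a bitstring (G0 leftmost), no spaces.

Step 1: G0=(0+1>=2)=0 G1=NOT G0=NOT 1=0 G2=(0+1>=2)=0 G3=G4&G2=1&1=1 G4=1(const) -> 00011
Step 2: G0=(0+1>=2)=0 G1=NOT G0=NOT 0=1 G2=(1+1>=2)=1 G3=G4&G2=1&0=0 G4=1(const) -> 01101
Step 3: G0=(1+1>=2)=1 G1=NOT G0=NOT 0=1 G2=(0+1>=2)=0 G3=G4&G2=1&1=1 G4=1(const) -> 11011
Step 4: G0=(1+1>=2)=1 G1=NOT G0=NOT 1=0 G2=(1+1>=2)=1 G3=G4&G2=1&0=0 G4=1(const) -> 10101
Step 5: G0=(0+1>=2)=0 G1=NOT G0=NOT 1=0 G2=(0+1>=2)=0 G3=G4&G2=1&1=1 G4=1(const) -> 00011
Step 6: G0=(0+1>=2)=0 G1=NOT G0=NOT 0=1 G2=(1+1>=2)=1 G3=G4&G2=1&0=0 G4=1(const) -> 01101

01101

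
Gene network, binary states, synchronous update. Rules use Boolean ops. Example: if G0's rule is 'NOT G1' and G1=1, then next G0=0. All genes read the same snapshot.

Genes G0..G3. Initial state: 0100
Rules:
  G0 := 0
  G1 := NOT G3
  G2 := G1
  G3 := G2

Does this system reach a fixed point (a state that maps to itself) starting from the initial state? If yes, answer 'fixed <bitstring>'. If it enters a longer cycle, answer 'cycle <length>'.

Answer: cycle 6

Derivation:
Step 0: 0100
Step 1: G0=0(const) G1=NOT G3=NOT 0=1 G2=G1=1 G3=G2=0 -> 0110
Step 2: G0=0(const) G1=NOT G3=NOT 0=1 G2=G1=1 G3=G2=1 -> 0111
Step 3: G0=0(const) G1=NOT G3=NOT 1=0 G2=G1=1 G3=G2=1 -> 0011
Step 4: G0=0(const) G1=NOT G3=NOT 1=0 G2=G1=0 G3=G2=1 -> 0001
Step 5: G0=0(const) G1=NOT G3=NOT 1=0 G2=G1=0 G3=G2=0 -> 0000
Step 6: G0=0(const) G1=NOT G3=NOT 0=1 G2=G1=0 G3=G2=0 -> 0100
Cycle of length 6 starting at step 0 -> no fixed point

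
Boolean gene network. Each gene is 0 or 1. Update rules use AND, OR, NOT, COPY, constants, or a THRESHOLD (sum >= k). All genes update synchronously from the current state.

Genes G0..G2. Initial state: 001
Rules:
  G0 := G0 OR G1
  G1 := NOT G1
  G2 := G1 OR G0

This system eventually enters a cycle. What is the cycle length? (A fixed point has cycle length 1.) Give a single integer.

Answer: 2

Derivation:
Step 0: 001
Step 1: G0=G0|G1=0|0=0 G1=NOT G1=NOT 0=1 G2=G1|G0=0|0=0 -> 010
Step 2: G0=G0|G1=0|1=1 G1=NOT G1=NOT 1=0 G2=G1|G0=1|0=1 -> 101
Step 3: G0=G0|G1=1|0=1 G1=NOT G1=NOT 0=1 G2=G1|G0=0|1=1 -> 111
Step 4: G0=G0|G1=1|1=1 G1=NOT G1=NOT 1=0 G2=G1|G0=1|1=1 -> 101
State from step 4 equals state from step 2 -> cycle length 2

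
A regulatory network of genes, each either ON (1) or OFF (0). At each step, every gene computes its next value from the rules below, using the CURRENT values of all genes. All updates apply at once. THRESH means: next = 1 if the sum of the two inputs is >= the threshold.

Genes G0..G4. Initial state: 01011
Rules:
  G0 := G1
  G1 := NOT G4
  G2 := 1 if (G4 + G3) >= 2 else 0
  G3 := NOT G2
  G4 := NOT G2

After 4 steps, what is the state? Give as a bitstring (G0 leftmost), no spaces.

Step 1: G0=G1=1 G1=NOT G4=NOT 1=0 G2=(1+1>=2)=1 G3=NOT G2=NOT 0=1 G4=NOT G2=NOT 0=1 -> 10111
Step 2: G0=G1=0 G1=NOT G4=NOT 1=0 G2=(1+1>=2)=1 G3=NOT G2=NOT 1=0 G4=NOT G2=NOT 1=0 -> 00100
Step 3: G0=G1=0 G1=NOT G4=NOT 0=1 G2=(0+0>=2)=0 G3=NOT G2=NOT 1=0 G4=NOT G2=NOT 1=0 -> 01000
Step 4: G0=G1=1 G1=NOT G4=NOT 0=1 G2=(0+0>=2)=0 G3=NOT G2=NOT 0=1 G4=NOT G2=NOT 0=1 -> 11011

11011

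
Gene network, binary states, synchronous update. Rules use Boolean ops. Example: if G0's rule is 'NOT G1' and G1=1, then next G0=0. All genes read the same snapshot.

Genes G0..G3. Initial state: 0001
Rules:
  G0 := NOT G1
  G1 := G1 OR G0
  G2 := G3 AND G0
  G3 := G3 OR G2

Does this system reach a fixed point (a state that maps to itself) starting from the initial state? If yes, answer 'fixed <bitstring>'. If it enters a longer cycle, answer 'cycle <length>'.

Step 0: 0001
Step 1: G0=NOT G1=NOT 0=1 G1=G1|G0=0|0=0 G2=G3&G0=1&0=0 G3=G3|G2=1|0=1 -> 1001
Step 2: G0=NOT G1=NOT 0=1 G1=G1|G0=0|1=1 G2=G3&G0=1&1=1 G3=G3|G2=1|0=1 -> 1111
Step 3: G0=NOT G1=NOT 1=0 G1=G1|G0=1|1=1 G2=G3&G0=1&1=1 G3=G3|G2=1|1=1 -> 0111
Step 4: G0=NOT G1=NOT 1=0 G1=G1|G0=1|0=1 G2=G3&G0=1&0=0 G3=G3|G2=1|1=1 -> 0101
Step 5: G0=NOT G1=NOT 1=0 G1=G1|G0=1|0=1 G2=G3&G0=1&0=0 G3=G3|G2=1|0=1 -> 0101
Fixed point reached at step 4: 0101

Answer: fixed 0101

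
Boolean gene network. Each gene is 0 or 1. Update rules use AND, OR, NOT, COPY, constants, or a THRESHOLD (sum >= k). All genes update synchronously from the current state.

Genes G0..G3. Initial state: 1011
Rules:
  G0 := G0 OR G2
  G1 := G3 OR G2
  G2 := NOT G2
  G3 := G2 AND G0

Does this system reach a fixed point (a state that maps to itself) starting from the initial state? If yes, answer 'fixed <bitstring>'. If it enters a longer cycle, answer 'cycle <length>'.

Answer: cycle 2

Derivation:
Step 0: 1011
Step 1: G0=G0|G2=1|1=1 G1=G3|G2=1|1=1 G2=NOT G2=NOT 1=0 G3=G2&G0=1&1=1 -> 1101
Step 2: G0=G0|G2=1|0=1 G1=G3|G2=1|0=1 G2=NOT G2=NOT 0=1 G3=G2&G0=0&1=0 -> 1110
Step 3: G0=G0|G2=1|1=1 G1=G3|G2=0|1=1 G2=NOT G2=NOT 1=0 G3=G2&G0=1&1=1 -> 1101
Cycle of length 2 starting at step 1 -> no fixed point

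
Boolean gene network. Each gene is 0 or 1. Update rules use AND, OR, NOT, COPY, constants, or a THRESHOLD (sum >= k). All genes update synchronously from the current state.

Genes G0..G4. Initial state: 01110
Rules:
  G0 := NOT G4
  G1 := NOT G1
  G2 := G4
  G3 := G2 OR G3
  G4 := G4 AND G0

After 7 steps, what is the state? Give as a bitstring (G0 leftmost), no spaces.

Step 1: G0=NOT G4=NOT 0=1 G1=NOT G1=NOT 1=0 G2=G4=0 G3=G2|G3=1|1=1 G4=G4&G0=0&0=0 -> 10010
Step 2: G0=NOT G4=NOT 0=1 G1=NOT G1=NOT 0=1 G2=G4=0 G3=G2|G3=0|1=1 G4=G4&G0=0&1=0 -> 11010
Step 3: G0=NOT G4=NOT 0=1 G1=NOT G1=NOT 1=0 G2=G4=0 G3=G2|G3=0|1=1 G4=G4&G0=0&1=0 -> 10010
Step 4: G0=NOT G4=NOT 0=1 G1=NOT G1=NOT 0=1 G2=G4=0 G3=G2|G3=0|1=1 G4=G4&G0=0&1=0 -> 11010
Step 5: G0=NOT G4=NOT 0=1 G1=NOT G1=NOT 1=0 G2=G4=0 G3=G2|G3=0|1=1 G4=G4&G0=0&1=0 -> 10010
Step 6: G0=NOT G4=NOT 0=1 G1=NOT G1=NOT 0=1 G2=G4=0 G3=G2|G3=0|1=1 G4=G4&G0=0&1=0 -> 11010
Step 7: G0=NOT G4=NOT 0=1 G1=NOT G1=NOT 1=0 G2=G4=0 G3=G2|G3=0|1=1 G4=G4&G0=0&1=0 -> 10010

10010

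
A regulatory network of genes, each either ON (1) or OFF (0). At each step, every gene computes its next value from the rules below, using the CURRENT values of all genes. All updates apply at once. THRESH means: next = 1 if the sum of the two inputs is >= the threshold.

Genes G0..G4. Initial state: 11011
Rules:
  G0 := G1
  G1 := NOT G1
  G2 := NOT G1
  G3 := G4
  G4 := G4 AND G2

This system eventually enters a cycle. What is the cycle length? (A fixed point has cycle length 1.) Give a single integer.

Step 0: 11011
Step 1: G0=G1=1 G1=NOT G1=NOT 1=0 G2=NOT G1=NOT 1=0 G3=G4=1 G4=G4&G2=1&0=0 -> 10010
Step 2: G0=G1=0 G1=NOT G1=NOT 0=1 G2=NOT G1=NOT 0=1 G3=G4=0 G4=G4&G2=0&0=0 -> 01100
Step 3: G0=G1=1 G1=NOT G1=NOT 1=0 G2=NOT G1=NOT 1=0 G3=G4=0 G4=G4&G2=0&1=0 -> 10000
Step 4: G0=G1=0 G1=NOT G1=NOT 0=1 G2=NOT G1=NOT 0=1 G3=G4=0 G4=G4&G2=0&0=0 -> 01100
State from step 4 equals state from step 2 -> cycle length 2

Answer: 2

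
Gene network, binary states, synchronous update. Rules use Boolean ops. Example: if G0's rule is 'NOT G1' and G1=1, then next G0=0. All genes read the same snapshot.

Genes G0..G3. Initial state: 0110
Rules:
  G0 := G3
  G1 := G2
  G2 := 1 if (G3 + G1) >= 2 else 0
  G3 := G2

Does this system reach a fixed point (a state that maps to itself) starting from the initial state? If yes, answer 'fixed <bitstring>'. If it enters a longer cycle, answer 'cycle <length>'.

Answer: cycle 2

Derivation:
Step 0: 0110
Step 1: G0=G3=0 G1=G2=1 G2=(0+1>=2)=0 G3=G2=1 -> 0101
Step 2: G0=G3=1 G1=G2=0 G2=(1+1>=2)=1 G3=G2=0 -> 1010
Step 3: G0=G3=0 G1=G2=1 G2=(0+0>=2)=0 G3=G2=1 -> 0101
Cycle of length 2 starting at step 1 -> no fixed point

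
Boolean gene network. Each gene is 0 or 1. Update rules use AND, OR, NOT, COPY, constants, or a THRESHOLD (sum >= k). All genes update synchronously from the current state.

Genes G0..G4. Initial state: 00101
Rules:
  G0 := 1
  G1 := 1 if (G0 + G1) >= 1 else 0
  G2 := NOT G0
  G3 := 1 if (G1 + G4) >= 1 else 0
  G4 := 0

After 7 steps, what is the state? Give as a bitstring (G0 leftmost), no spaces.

Step 1: G0=1(const) G1=(0+0>=1)=0 G2=NOT G0=NOT 0=1 G3=(0+1>=1)=1 G4=0(const) -> 10110
Step 2: G0=1(const) G1=(1+0>=1)=1 G2=NOT G0=NOT 1=0 G3=(0+0>=1)=0 G4=0(const) -> 11000
Step 3: G0=1(const) G1=(1+1>=1)=1 G2=NOT G0=NOT 1=0 G3=(1+0>=1)=1 G4=0(const) -> 11010
Step 4: G0=1(const) G1=(1+1>=1)=1 G2=NOT G0=NOT 1=0 G3=(1+0>=1)=1 G4=0(const) -> 11010
Step 5: G0=1(const) G1=(1+1>=1)=1 G2=NOT G0=NOT 1=0 G3=(1+0>=1)=1 G4=0(const) -> 11010
Step 6: G0=1(const) G1=(1+1>=1)=1 G2=NOT G0=NOT 1=0 G3=(1+0>=1)=1 G4=0(const) -> 11010
Step 7: G0=1(const) G1=(1+1>=1)=1 G2=NOT G0=NOT 1=0 G3=(1+0>=1)=1 G4=0(const) -> 11010

11010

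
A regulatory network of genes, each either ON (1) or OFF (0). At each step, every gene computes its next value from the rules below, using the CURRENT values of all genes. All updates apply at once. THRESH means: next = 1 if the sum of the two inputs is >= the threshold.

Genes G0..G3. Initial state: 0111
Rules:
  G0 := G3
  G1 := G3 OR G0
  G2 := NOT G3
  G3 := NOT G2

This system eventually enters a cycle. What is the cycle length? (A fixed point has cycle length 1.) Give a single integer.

Answer: 2

Derivation:
Step 0: 0111
Step 1: G0=G3=1 G1=G3|G0=1|0=1 G2=NOT G3=NOT 1=0 G3=NOT G2=NOT 1=0 -> 1100
Step 2: G0=G3=0 G1=G3|G0=0|1=1 G2=NOT G3=NOT 0=1 G3=NOT G2=NOT 0=1 -> 0111
State from step 2 equals state from step 0 -> cycle length 2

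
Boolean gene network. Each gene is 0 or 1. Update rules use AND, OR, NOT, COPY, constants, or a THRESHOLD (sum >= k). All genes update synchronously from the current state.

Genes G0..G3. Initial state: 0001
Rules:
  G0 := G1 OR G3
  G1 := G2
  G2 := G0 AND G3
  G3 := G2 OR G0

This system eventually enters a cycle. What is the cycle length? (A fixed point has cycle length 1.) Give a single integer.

Step 0: 0001
Step 1: G0=G1|G3=0|1=1 G1=G2=0 G2=G0&G3=0&1=0 G3=G2|G0=0|0=0 -> 1000
Step 2: G0=G1|G3=0|0=0 G1=G2=0 G2=G0&G3=1&0=0 G3=G2|G0=0|1=1 -> 0001
State from step 2 equals state from step 0 -> cycle length 2

Answer: 2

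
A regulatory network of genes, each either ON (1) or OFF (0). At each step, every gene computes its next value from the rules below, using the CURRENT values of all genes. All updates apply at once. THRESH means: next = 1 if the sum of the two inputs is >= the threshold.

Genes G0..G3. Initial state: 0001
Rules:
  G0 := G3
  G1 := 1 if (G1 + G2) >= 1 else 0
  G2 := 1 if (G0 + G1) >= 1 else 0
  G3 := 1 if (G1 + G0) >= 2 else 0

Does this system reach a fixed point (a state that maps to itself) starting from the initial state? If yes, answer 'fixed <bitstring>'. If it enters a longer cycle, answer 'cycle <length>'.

Answer: fixed 0110

Derivation:
Step 0: 0001
Step 1: G0=G3=1 G1=(0+0>=1)=0 G2=(0+0>=1)=0 G3=(0+0>=2)=0 -> 1000
Step 2: G0=G3=0 G1=(0+0>=1)=0 G2=(1+0>=1)=1 G3=(0+1>=2)=0 -> 0010
Step 3: G0=G3=0 G1=(0+1>=1)=1 G2=(0+0>=1)=0 G3=(0+0>=2)=0 -> 0100
Step 4: G0=G3=0 G1=(1+0>=1)=1 G2=(0+1>=1)=1 G3=(1+0>=2)=0 -> 0110
Step 5: G0=G3=0 G1=(1+1>=1)=1 G2=(0+1>=1)=1 G3=(1+0>=2)=0 -> 0110
Fixed point reached at step 4: 0110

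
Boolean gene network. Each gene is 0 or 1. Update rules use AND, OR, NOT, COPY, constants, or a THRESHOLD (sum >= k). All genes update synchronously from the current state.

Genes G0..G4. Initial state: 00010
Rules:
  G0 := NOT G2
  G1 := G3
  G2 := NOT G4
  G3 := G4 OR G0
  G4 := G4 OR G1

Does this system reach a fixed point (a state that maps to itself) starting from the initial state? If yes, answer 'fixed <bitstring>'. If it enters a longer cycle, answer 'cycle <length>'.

Step 0: 00010
Step 1: G0=NOT G2=NOT 0=1 G1=G3=1 G2=NOT G4=NOT 0=1 G3=G4|G0=0|0=0 G4=G4|G1=0|0=0 -> 11100
Step 2: G0=NOT G2=NOT 1=0 G1=G3=0 G2=NOT G4=NOT 0=1 G3=G4|G0=0|1=1 G4=G4|G1=0|1=1 -> 00111
Step 3: G0=NOT G2=NOT 1=0 G1=G3=1 G2=NOT G4=NOT 1=0 G3=G4|G0=1|0=1 G4=G4|G1=1|0=1 -> 01011
Step 4: G0=NOT G2=NOT 0=1 G1=G3=1 G2=NOT G4=NOT 1=0 G3=G4|G0=1|0=1 G4=G4|G1=1|1=1 -> 11011
Step 5: G0=NOT G2=NOT 0=1 G1=G3=1 G2=NOT G4=NOT 1=0 G3=G4|G0=1|1=1 G4=G4|G1=1|1=1 -> 11011
Fixed point reached at step 4: 11011

Answer: fixed 11011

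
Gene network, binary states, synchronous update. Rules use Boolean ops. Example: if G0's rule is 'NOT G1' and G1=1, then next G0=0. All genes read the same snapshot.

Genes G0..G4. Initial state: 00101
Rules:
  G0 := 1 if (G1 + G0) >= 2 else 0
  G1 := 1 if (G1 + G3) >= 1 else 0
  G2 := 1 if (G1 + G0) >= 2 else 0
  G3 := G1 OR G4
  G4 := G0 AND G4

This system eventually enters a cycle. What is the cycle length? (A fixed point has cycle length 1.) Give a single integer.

Step 0: 00101
Step 1: G0=(0+0>=2)=0 G1=(0+0>=1)=0 G2=(0+0>=2)=0 G3=G1|G4=0|1=1 G4=G0&G4=0&1=0 -> 00010
Step 2: G0=(0+0>=2)=0 G1=(0+1>=1)=1 G2=(0+0>=2)=0 G3=G1|G4=0|0=0 G4=G0&G4=0&0=0 -> 01000
Step 3: G0=(1+0>=2)=0 G1=(1+0>=1)=1 G2=(1+0>=2)=0 G3=G1|G4=1|0=1 G4=G0&G4=0&0=0 -> 01010
Step 4: G0=(1+0>=2)=0 G1=(1+1>=1)=1 G2=(1+0>=2)=0 G3=G1|G4=1|0=1 G4=G0&G4=0&0=0 -> 01010
State from step 4 equals state from step 3 -> cycle length 1

Answer: 1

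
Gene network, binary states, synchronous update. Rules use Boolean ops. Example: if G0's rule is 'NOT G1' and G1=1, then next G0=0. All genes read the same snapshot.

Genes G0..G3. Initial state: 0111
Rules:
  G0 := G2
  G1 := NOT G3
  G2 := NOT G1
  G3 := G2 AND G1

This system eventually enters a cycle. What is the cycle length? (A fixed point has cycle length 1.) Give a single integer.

Step 0: 0111
Step 1: G0=G2=1 G1=NOT G3=NOT 1=0 G2=NOT G1=NOT 1=0 G3=G2&G1=1&1=1 -> 1001
Step 2: G0=G2=0 G1=NOT G3=NOT 1=0 G2=NOT G1=NOT 0=1 G3=G2&G1=0&0=0 -> 0010
Step 3: G0=G2=1 G1=NOT G3=NOT 0=1 G2=NOT G1=NOT 0=1 G3=G2&G1=1&0=0 -> 1110
Step 4: G0=G2=1 G1=NOT G3=NOT 0=1 G2=NOT G1=NOT 1=0 G3=G2&G1=1&1=1 -> 1101
Step 5: G0=G2=0 G1=NOT G3=NOT 1=0 G2=NOT G1=NOT 1=0 G3=G2&G1=0&1=0 -> 0000
Step 6: G0=G2=0 G1=NOT G3=NOT 0=1 G2=NOT G1=NOT 0=1 G3=G2&G1=0&0=0 -> 0110
Step 7: G0=G2=1 G1=NOT G3=NOT 0=1 G2=NOT G1=NOT 1=0 G3=G2&G1=1&1=1 -> 1101
State from step 7 equals state from step 4 -> cycle length 3

Answer: 3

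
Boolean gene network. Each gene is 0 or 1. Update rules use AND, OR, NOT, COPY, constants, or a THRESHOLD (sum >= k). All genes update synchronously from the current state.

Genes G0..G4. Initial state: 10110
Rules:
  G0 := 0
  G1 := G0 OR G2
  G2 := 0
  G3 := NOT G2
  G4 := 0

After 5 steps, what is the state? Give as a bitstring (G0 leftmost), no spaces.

Step 1: G0=0(const) G1=G0|G2=1|1=1 G2=0(const) G3=NOT G2=NOT 1=0 G4=0(const) -> 01000
Step 2: G0=0(const) G1=G0|G2=0|0=0 G2=0(const) G3=NOT G2=NOT 0=1 G4=0(const) -> 00010
Step 3: G0=0(const) G1=G0|G2=0|0=0 G2=0(const) G3=NOT G2=NOT 0=1 G4=0(const) -> 00010
Step 4: G0=0(const) G1=G0|G2=0|0=0 G2=0(const) G3=NOT G2=NOT 0=1 G4=0(const) -> 00010
Step 5: G0=0(const) G1=G0|G2=0|0=0 G2=0(const) G3=NOT G2=NOT 0=1 G4=0(const) -> 00010

00010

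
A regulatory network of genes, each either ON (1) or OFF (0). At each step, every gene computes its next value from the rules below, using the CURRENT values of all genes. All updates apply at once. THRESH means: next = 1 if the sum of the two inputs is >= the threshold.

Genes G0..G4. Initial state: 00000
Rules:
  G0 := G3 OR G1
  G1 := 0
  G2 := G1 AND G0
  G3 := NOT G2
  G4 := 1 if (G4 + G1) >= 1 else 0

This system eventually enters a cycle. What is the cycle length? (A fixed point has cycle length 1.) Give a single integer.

Answer: 1

Derivation:
Step 0: 00000
Step 1: G0=G3|G1=0|0=0 G1=0(const) G2=G1&G0=0&0=0 G3=NOT G2=NOT 0=1 G4=(0+0>=1)=0 -> 00010
Step 2: G0=G3|G1=1|0=1 G1=0(const) G2=G1&G0=0&0=0 G3=NOT G2=NOT 0=1 G4=(0+0>=1)=0 -> 10010
Step 3: G0=G3|G1=1|0=1 G1=0(const) G2=G1&G0=0&1=0 G3=NOT G2=NOT 0=1 G4=(0+0>=1)=0 -> 10010
State from step 3 equals state from step 2 -> cycle length 1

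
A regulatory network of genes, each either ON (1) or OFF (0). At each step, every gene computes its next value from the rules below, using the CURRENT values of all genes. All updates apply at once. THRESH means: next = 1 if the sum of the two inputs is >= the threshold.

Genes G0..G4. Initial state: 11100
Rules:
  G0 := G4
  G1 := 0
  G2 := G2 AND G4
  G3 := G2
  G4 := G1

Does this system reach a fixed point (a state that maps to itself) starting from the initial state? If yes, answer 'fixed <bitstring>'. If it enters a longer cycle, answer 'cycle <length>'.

Step 0: 11100
Step 1: G0=G4=0 G1=0(const) G2=G2&G4=1&0=0 G3=G2=1 G4=G1=1 -> 00011
Step 2: G0=G4=1 G1=0(const) G2=G2&G4=0&1=0 G3=G2=0 G4=G1=0 -> 10000
Step 3: G0=G4=0 G1=0(const) G2=G2&G4=0&0=0 G3=G2=0 G4=G1=0 -> 00000
Step 4: G0=G4=0 G1=0(const) G2=G2&G4=0&0=0 G3=G2=0 G4=G1=0 -> 00000
Fixed point reached at step 3: 00000

Answer: fixed 00000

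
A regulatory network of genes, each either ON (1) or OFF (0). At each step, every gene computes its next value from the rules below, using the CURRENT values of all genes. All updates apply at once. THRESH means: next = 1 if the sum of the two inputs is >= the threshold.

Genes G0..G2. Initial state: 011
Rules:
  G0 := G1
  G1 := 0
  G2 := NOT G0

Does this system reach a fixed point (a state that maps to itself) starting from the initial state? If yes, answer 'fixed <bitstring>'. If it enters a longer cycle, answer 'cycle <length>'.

Answer: fixed 001

Derivation:
Step 0: 011
Step 1: G0=G1=1 G1=0(const) G2=NOT G0=NOT 0=1 -> 101
Step 2: G0=G1=0 G1=0(const) G2=NOT G0=NOT 1=0 -> 000
Step 3: G0=G1=0 G1=0(const) G2=NOT G0=NOT 0=1 -> 001
Step 4: G0=G1=0 G1=0(const) G2=NOT G0=NOT 0=1 -> 001
Fixed point reached at step 3: 001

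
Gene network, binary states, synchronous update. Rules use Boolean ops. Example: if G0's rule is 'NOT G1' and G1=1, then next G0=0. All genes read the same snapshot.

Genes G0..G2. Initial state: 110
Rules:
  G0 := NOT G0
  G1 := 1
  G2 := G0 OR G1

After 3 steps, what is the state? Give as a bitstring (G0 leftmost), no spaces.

Step 1: G0=NOT G0=NOT 1=0 G1=1(const) G2=G0|G1=1|1=1 -> 011
Step 2: G0=NOT G0=NOT 0=1 G1=1(const) G2=G0|G1=0|1=1 -> 111
Step 3: G0=NOT G0=NOT 1=0 G1=1(const) G2=G0|G1=1|1=1 -> 011

011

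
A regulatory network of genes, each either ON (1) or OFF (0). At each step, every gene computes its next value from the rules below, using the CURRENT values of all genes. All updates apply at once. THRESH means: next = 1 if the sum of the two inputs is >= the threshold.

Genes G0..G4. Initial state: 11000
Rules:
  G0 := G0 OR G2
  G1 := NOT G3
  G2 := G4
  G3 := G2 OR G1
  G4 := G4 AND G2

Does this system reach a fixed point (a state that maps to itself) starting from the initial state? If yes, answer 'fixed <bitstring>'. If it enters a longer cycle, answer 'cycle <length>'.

Answer: cycle 4

Derivation:
Step 0: 11000
Step 1: G0=G0|G2=1|0=1 G1=NOT G3=NOT 0=1 G2=G4=0 G3=G2|G1=0|1=1 G4=G4&G2=0&0=0 -> 11010
Step 2: G0=G0|G2=1|0=1 G1=NOT G3=NOT 1=0 G2=G4=0 G3=G2|G1=0|1=1 G4=G4&G2=0&0=0 -> 10010
Step 3: G0=G0|G2=1|0=1 G1=NOT G3=NOT 1=0 G2=G4=0 G3=G2|G1=0|0=0 G4=G4&G2=0&0=0 -> 10000
Step 4: G0=G0|G2=1|0=1 G1=NOT G3=NOT 0=1 G2=G4=0 G3=G2|G1=0|0=0 G4=G4&G2=0&0=0 -> 11000
Cycle of length 4 starting at step 0 -> no fixed point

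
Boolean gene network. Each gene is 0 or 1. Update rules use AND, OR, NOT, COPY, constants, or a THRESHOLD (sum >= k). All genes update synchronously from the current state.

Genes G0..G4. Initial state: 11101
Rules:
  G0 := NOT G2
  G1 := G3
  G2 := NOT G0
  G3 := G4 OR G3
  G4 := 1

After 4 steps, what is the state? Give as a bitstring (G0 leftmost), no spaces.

Step 1: G0=NOT G2=NOT 1=0 G1=G3=0 G2=NOT G0=NOT 1=0 G3=G4|G3=1|0=1 G4=1(const) -> 00011
Step 2: G0=NOT G2=NOT 0=1 G1=G3=1 G2=NOT G0=NOT 0=1 G3=G4|G3=1|1=1 G4=1(const) -> 11111
Step 3: G0=NOT G2=NOT 1=0 G1=G3=1 G2=NOT G0=NOT 1=0 G3=G4|G3=1|1=1 G4=1(const) -> 01011
Step 4: G0=NOT G2=NOT 0=1 G1=G3=1 G2=NOT G0=NOT 0=1 G3=G4|G3=1|1=1 G4=1(const) -> 11111

11111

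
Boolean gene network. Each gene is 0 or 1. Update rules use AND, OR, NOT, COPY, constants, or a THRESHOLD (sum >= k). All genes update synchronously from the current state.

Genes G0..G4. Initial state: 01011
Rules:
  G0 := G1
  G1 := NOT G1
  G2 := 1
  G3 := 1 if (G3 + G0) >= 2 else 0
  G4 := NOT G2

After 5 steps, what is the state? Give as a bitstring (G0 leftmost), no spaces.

Step 1: G0=G1=1 G1=NOT G1=NOT 1=0 G2=1(const) G3=(1+0>=2)=0 G4=NOT G2=NOT 0=1 -> 10101
Step 2: G0=G1=0 G1=NOT G1=NOT 0=1 G2=1(const) G3=(0+1>=2)=0 G4=NOT G2=NOT 1=0 -> 01100
Step 3: G0=G1=1 G1=NOT G1=NOT 1=0 G2=1(const) G3=(0+0>=2)=0 G4=NOT G2=NOT 1=0 -> 10100
Step 4: G0=G1=0 G1=NOT G1=NOT 0=1 G2=1(const) G3=(0+1>=2)=0 G4=NOT G2=NOT 1=0 -> 01100
Step 5: G0=G1=1 G1=NOT G1=NOT 1=0 G2=1(const) G3=(0+0>=2)=0 G4=NOT G2=NOT 1=0 -> 10100

10100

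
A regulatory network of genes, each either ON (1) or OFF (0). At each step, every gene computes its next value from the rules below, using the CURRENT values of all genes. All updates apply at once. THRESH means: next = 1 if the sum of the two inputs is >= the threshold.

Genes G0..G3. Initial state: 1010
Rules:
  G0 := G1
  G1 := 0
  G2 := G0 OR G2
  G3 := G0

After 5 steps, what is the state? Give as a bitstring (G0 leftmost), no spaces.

Step 1: G0=G1=0 G1=0(const) G2=G0|G2=1|1=1 G3=G0=1 -> 0011
Step 2: G0=G1=0 G1=0(const) G2=G0|G2=0|1=1 G3=G0=0 -> 0010
Step 3: G0=G1=0 G1=0(const) G2=G0|G2=0|1=1 G3=G0=0 -> 0010
Step 4: G0=G1=0 G1=0(const) G2=G0|G2=0|1=1 G3=G0=0 -> 0010
Step 5: G0=G1=0 G1=0(const) G2=G0|G2=0|1=1 G3=G0=0 -> 0010

0010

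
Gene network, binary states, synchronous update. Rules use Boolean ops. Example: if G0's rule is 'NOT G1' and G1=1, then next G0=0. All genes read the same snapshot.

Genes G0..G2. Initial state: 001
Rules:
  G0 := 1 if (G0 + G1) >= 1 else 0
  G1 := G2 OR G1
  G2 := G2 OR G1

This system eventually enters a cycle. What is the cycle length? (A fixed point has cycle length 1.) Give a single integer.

Step 0: 001
Step 1: G0=(0+0>=1)=0 G1=G2|G1=1|0=1 G2=G2|G1=1|0=1 -> 011
Step 2: G0=(0+1>=1)=1 G1=G2|G1=1|1=1 G2=G2|G1=1|1=1 -> 111
Step 3: G0=(1+1>=1)=1 G1=G2|G1=1|1=1 G2=G2|G1=1|1=1 -> 111
State from step 3 equals state from step 2 -> cycle length 1

Answer: 1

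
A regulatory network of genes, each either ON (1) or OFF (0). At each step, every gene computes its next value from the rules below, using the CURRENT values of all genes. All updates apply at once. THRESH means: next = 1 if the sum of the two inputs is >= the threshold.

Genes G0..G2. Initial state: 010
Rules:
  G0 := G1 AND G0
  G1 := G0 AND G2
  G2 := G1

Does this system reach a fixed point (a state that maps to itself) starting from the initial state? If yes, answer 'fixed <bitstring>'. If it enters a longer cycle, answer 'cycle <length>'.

Step 0: 010
Step 1: G0=G1&G0=1&0=0 G1=G0&G2=0&0=0 G2=G1=1 -> 001
Step 2: G0=G1&G0=0&0=0 G1=G0&G2=0&1=0 G2=G1=0 -> 000
Step 3: G0=G1&G0=0&0=0 G1=G0&G2=0&0=0 G2=G1=0 -> 000
Fixed point reached at step 2: 000

Answer: fixed 000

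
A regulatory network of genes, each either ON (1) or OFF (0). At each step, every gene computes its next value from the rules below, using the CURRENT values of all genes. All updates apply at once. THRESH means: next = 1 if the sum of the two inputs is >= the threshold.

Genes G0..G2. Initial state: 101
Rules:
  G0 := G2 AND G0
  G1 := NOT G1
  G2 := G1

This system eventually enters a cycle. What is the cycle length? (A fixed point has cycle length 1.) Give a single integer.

Answer: 2

Derivation:
Step 0: 101
Step 1: G0=G2&G0=1&1=1 G1=NOT G1=NOT 0=1 G2=G1=0 -> 110
Step 2: G0=G2&G0=0&1=0 G1=NOT G1=NOT 1=0 G2=G1=1 -> 001
Step 3: G0=G2&G0=1&0=0 G1=NOT G1=NOT 0=1 G2=G1=0 -> 010
Step 4: G0=G2&G0=0&0=0 G1=NOT G1=NOT 1=0 G2=G1=1 -> 001
State from step 4 equals state from step 2 -> cycle length 2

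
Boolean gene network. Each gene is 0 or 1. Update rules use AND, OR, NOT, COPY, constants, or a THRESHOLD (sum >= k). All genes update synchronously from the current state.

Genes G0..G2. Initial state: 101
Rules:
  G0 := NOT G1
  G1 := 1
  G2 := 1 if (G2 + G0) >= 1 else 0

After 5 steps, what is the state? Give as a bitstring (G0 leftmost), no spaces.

Step 1: G0=NOT G1=NOT 0=1 G1=1(const) G2=(1+1>=1)=1 -> 111
Step 2: G0=NOT G1=NOT 1=0 G1=1(const) G2=(1+1>=1)=1 -> 011
Step 3: G0=NOT G1=NOT 1=0 G1=1(const) G2=(1+0>=1)=1 -> 011
Step 4: G0=NOT G1=NOT 1=0 G1=1(const) G2=(1+0>=1)=1 -> 011
Step 5: G0=NOT G1=NOT 1=0 G1=1(const) G2=(1+0>=1)=1 -> 011

011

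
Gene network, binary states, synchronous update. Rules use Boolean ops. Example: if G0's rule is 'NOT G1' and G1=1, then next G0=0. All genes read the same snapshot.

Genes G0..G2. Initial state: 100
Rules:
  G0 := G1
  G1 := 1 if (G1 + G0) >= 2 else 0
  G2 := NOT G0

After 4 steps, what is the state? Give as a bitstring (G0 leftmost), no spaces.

Step 1: G0=G1=0 G1=(0+1>=2)=0 G2=NOT G0=NOT 1=0 -> 000
Step 2: G0=G1=0 G1=(0+0>=2)=0 G2=NOT G0=NOT 0=1 -> 001
Step 3: G0=G1=0 G1=(0+0>=2)=0 G2=NOT G0=NOT 0=1 -> 001
Step 4: G0=G1=0 G1=(0+0>=2)=0 G2=NOT G0=NOT 0=1 -> 001

001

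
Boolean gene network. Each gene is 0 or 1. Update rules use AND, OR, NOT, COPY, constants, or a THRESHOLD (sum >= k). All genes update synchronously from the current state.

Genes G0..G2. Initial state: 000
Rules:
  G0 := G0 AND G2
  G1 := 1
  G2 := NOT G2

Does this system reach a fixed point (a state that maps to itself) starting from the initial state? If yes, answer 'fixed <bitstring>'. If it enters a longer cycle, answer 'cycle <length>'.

Step 0: 000
Step 1: G0=G0&G2=0&0=0 G1=1(const) G2=NOT G2=NOT 0=1 -> 011
Step 2: G0=G0&G2=0&1=0 G1=1(const) G2=NOT G2=NOT 1=0 -> 010
Step 3: G0=G0&G2=0&0=0 G1=1(const) G2=NOT G2=NOT 0=1 -> 011
Cycle of length 2 starting at step 1 -> no fixed point

Answer: cycle 2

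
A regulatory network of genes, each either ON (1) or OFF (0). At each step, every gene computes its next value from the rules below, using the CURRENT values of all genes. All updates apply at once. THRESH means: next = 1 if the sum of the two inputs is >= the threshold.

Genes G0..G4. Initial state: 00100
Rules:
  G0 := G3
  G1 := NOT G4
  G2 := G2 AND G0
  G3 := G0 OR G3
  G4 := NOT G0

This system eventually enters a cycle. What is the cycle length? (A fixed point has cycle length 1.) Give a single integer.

Step 0: 00100
Step 1: G0=G3=0 G1=NOT G4=NOT 0=1 G2=G2&G0=1&0=0 G3=G0|G3=0|0=0 G4=NOT G0=NOT 0=1 -> 01001
Step 2: G0=G3=0 G1=NOT G4=NOT 1=0 G2=G2&G0=0&0=0 G3=G0|G3=0|0=0 G4=NOT G0=NOT 0=1 -> 00001
Step 3: G0=G3=0 G1=NOT G4=NOT 1=0 G2=G2&G0=0&0=0 G3=G0|G3=0|0=0 G4=NOT G0=NOT 0=1 -> 00001
State from step 3 equals state from step 2 -> cycle length 1

Answer: 1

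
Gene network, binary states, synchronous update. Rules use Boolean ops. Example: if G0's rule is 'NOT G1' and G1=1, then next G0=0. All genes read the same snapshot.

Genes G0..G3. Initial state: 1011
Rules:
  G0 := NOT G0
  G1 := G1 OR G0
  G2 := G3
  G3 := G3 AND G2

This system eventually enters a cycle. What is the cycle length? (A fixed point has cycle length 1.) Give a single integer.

Answer: 2

Derivation:
Step 0: 1011
Step 1: G0=NOT G0=NOT 1=0 G1=G1|G0=0|1=1 G2=G3=1 G3=G3&G2=1&1=1 -> 0111
Step 2: G0=NOT G0=NOT 0=1 G1=G1|G0=1|0=1 G2=G3=1 G3=G3&G2=1&1=1 -> 1111
Step 3: G0=NOT G0=NOT 1=0 G1=G1|G0=1|1=1 G2=G3=1 G3=G3&G2=1&1=1 -> 0111
State from step 3 equals state from step 1 -> cycle length 2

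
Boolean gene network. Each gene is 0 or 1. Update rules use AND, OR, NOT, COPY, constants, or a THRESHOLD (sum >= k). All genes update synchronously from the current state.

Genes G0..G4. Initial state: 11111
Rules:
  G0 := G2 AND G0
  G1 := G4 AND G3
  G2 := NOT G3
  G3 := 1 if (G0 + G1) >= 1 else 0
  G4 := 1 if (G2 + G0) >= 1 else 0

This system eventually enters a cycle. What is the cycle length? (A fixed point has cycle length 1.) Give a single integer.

Step 0: 11111
Step 1: G0=G2&G0=1&1=1 G1=G4&G3=1&1=1 G2=NOT G3=NOT 1=0 G3=(1+1>=1)=1 G4=(1+1>=1)=1 -> 11011
Step 2: G0=G2&G0=0&1=0 G1=G4&G3=1&1=1 G2=NOT G3=NOT 1=0 G3=(1+1>=1)=1 G4=(0+1>=1)=1 -> 01011
Step 3: G0=G2&G0=0&0=0 G1=G4&G3=1&1=1 G2=NOT G3=NOT 1=0 G3=(0+1>=1)=1 G4=(0+0>=1)=0 -> 01010
Step 4: G0=G2&G0=0&0=0 G1=G4&G3=0&1=0 G2=NOT G3=NOT 1=0 G3=(0+1>=1)=1 G4=(0+0>=1)=0 -> 00010
Step 5: G0=G2&G0=0&0=0 G1=G4&G3=0&1=0 G2=NOT G3=NOT 1=0 G3=(0+0>=1)=0 G4=(0+0>=1)=0 -> 00000
Step 6: G0=G2&G0=0&0=0 G1=G4&G3=0&0=0 G2=NOT G3=NOT 0=1 G3=(0+0>=1)=0 G4=(0+0>=1)=0 -> 00100
Step 7: G0=G2&G0=1&0=0 G1=G4&G3=0&0=0 G2=NOT G3=NOT 0=1 G3=(0+0>=1)=0 G4=(1+0>=1)=1 -> 00101
Step 8: G0=G2&G0=1&0=0 G1=G4&G3=1&0=0 G2=NOT G3=NOT 0=1 G3=(0+0>=1)=0 G4=(1+0>=1)=1 -> 00101
State from step 8 equals state from step 7 -> cycle length 1

Answer: 1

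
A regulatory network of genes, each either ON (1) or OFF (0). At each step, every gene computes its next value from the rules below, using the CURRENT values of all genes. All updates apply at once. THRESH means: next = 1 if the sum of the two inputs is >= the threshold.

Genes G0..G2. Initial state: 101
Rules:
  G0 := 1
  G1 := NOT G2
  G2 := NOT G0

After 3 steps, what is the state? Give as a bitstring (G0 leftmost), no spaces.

Step 1: G0=1(const) G1=NOT G2=NOT 1=0 G2=NOT G0=NOT 1=0 -> 100
Step 2: G0=1(const) G1=NOT G2=NOT 0=1 G2=NOT G0=NOT 1=0 -> 110
Step 3: G0=1(const) G1=NOT G2=NOT 0=1 G2=NOT G0=NOT 1=0 -> 110

110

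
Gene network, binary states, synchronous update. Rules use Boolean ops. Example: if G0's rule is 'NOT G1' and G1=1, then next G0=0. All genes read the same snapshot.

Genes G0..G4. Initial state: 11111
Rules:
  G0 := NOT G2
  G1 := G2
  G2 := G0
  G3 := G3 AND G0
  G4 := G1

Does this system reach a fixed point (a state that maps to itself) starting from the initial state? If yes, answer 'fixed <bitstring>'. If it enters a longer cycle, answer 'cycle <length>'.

Answer: cycle 4

Derivation:
Step 0: 11111
Step 1: G0=NOT G2=NOT 1=0 G1=G2=1 G2=G0=1 G3=G3&G0=1&1=1 G4=G1=1 -> 01111
Step 2: G0=NOT G2=NOT 1=0 G1=G2=1 G2=G0=0 G3=G3&G0=1&0=0 G4=G1=1 -> 01001
Step 3: G0=NOT G2=NOT 0=1 G1=G2=0 G2=G0=0 G3=G3&G0=0&0=0 G4=G1=1 -> 10001
Step 4: G0=NOT G2=NOT 0=1 G1=G2=0 G2=G0=1 G3=G3&G0=0&1=0 G4=G1=0 -> 10100
Step 5: G0=NOT G2=NOT 1=0 G1=G2=1 G2=G0=1 G3=G3&G0=0&1=0 G4=G1=0 -> 01100
Step 6: G0=NOT G2=NOT 1=0 G1=G2=1 G2=G0=0 G3=G3&G0=0&0=0 G4=G1=1 -> 01001
Cycle of length 4 starting at step 2 -> no fixed point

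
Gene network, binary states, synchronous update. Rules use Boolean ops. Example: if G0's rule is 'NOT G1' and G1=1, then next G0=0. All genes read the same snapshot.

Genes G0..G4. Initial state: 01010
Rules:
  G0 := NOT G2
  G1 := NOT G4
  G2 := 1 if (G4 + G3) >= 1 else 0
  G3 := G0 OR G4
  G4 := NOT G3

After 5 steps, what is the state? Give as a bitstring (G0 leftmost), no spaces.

Step 1: G0=NOT G2=NOT 0=1 G1=NOT G4=NOT 0=1 G2=(0+1>=1)=1 G3=G0|G4=0|0=0 G4=NOT G3=NOT 1=0 -> 11100
Step 2: G0=NOT G2=NOT 1=0 G1=NOT G4=NOT 0=1 G2=(0+0>=1)=0 G3=G0|G4=1|0=1 G4=NOT G3=NOT 0=1 -> 01011
Step 3: G0=NOT G2=NOT 0=1 G1=NOT G4=NOT 1=0 G2=(1+1>=1)=1 G3=G0|G4=0|1=1 G4=NOT G3=NOT 1=0 -> 10110
Step 4: G0=NOT G2=NOT 1=0 G1=NOT G4=NOT 0=1 G2=(0+1>=1)=1 G3=G0|G4=1|0=1 G4=NOT G3=NOT 1=0 -> 01110
Step 5: G0=NOT G2=NOT 1=0 G1=NOT G4=NOT 0=1 G2=(0+1>=1)=1 G3=G0|G4=0|0=0 G4=NOT G3=NOT 1=0 -> 01100

01100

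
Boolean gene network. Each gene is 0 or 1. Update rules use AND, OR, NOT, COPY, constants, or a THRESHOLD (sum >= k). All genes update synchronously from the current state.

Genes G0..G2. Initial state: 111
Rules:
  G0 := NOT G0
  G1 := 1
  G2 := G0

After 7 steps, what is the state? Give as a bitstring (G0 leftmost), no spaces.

Step 1: G0=NOT G0=NOT 1=0 G1=1(const) G2=G0=1 -> 011
Step 2: G0=NOT G0=NOT 0=1 G1=1(const) G2=G0=0 -> 110
Step 3: G0=NOT G0=NOT 1=0 G1=1(const) G2=G0=1 -> 011
Step 4: G0=NOT G0=NOT 0=1 G1=1(const) G2=G0=0 -> 110
Step 5: G0=NOT G0=NOT 1=0 G1=1(const) G2=G0=1 -> 011
Step 6: G0=NOT G0=NOT 0=1 G1=1(const) G2=G0=0 -> 110
Step 7: G0=NOT G0=NOT 1=0 G1=1(const) G2=G0=1 -> 011

011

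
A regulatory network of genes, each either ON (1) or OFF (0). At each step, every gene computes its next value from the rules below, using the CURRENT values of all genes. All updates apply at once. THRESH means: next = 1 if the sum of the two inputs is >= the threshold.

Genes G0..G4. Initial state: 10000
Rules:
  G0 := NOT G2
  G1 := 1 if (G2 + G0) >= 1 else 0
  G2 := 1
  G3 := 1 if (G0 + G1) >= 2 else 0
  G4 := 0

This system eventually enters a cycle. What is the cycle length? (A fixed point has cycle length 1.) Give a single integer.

Answer: 1

Derivation:
Step 0: 10000
Step 1: G0=NOT G2=NOT 0=1 G1=(0+1>=1)=1 G2=1(const) G3=(1+0>=2)=0 G4=0(const) -> 11100
Step 2: G0=NOT G2=NOT 1=0 G1=(1+1>=1)=1 G2=1(const) G3=(1+1>=2)=1 G4=0(const) -> 01110
Step 3: G0=NOT G2=NOT 1=0 G1=(1+0>=1)=1 G2=1(const) G3=(0+1>=2)=0 G4=0(const) -> 01100
Step 4: G0=NOT G2=NOT 1=0 G1=(1+0>=1)=1 G2=1(const) G3=(0+1>=2)=0 G4=0(const) -> 01100
State from step 4 equals state from step 3 -> cycle length 1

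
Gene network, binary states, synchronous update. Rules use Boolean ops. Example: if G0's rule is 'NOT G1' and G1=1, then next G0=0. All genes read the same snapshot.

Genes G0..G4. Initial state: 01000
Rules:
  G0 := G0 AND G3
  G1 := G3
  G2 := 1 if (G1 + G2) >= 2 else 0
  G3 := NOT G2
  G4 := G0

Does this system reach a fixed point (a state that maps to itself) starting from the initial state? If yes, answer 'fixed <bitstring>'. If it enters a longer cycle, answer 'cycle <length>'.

Answer: fixed 01010

Derivation:
Step 0: 01000
Step 1: G0=G0&G3=0&0=0 G1=G3=0 G2=(1+0>=2)=0 G3=NOT G2=NOT 0=1 G4=G0=0 -> 00010
Step 2: G0=G0&G3=0&1=0 G1=G3=1 G2=(0+0>=2)=0 G3=NOT G2=NOT 0=1 G4=G0=0 -> 01010
Step 3: G0=G0&G3=0&1=0 G1=G3=1 G2=(1+0>=2)=0 G3=NOT G2=NOT 0=1 G4=G0=0 -> 01010
Fixed point reached at step 2: 01010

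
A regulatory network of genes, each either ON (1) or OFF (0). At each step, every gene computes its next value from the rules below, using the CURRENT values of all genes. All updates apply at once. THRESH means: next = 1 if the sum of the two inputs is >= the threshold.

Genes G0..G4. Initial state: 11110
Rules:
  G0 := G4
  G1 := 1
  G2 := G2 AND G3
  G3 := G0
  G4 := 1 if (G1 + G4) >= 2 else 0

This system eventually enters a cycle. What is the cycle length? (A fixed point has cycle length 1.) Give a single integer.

Answer: 1

Derivation:
Step 0: 11110
Step 1: G0=G4=0 G1=1(const) G2=G2&G3=1&1=1 G3=G0=1 G4=(1+0>=2)=0 -> 01110
Step 2: G0=G4=0 G1=1(const) G2=G2&G3=1&1=1 G3=G0=0 G4=(1+0>=2)=0 -> 01100
Step 3: G0=G4=0 G1=1(const) G2=G2&G3=1&0=0 G3=G0=0 G4=(1+0>=2)=0 -> 01000
Step 4: G0=G4=0 G1=1(const) G2=G2&G3=0&0=0 G3=G0=0 G4=(1+0>=2)=0 -> 01000
State from step 4 equals state from step 3 -> cycle length 1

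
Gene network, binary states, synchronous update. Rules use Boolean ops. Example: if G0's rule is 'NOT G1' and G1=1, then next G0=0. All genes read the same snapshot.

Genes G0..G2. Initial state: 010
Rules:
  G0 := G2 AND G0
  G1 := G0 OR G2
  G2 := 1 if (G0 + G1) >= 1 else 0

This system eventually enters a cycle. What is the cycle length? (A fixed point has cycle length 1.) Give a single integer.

Step 0: 010
Step 1: G0=G2&G0=0&0=0 G1=G0|G2=0|0=0 G2=(0+1>=1)=1 -> 001
Step 2: G0=G2&G0=1&0=0 G1=G0|G2=0|1=1 G2=(0+0>=1)=0 -> 010
State from step 2 equals state from step 0 -> cycle length 2

Answer: 2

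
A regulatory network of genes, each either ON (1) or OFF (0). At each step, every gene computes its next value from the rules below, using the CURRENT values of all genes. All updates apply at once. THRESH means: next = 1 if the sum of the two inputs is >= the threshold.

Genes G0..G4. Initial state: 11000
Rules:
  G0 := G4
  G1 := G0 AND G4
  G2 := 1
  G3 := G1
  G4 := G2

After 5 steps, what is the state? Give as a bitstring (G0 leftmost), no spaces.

Step 1: G0=G4=0 G1=G0&G4=1&0=0 G2=1(const) G3=G1=1 G4=G2=0 -> 00110
Step 2: G0=G4=0 G1=G0&G4=0&0=0 G2=1(const) G3=G1=0 G4=G2=1 -> 00101
Step 3: G0=G4=1 G1=G0&G4=0&1=0 G2=1(const) G3=G1=0 G4=G2=1 -> 10101
Step 4: G0=G4=1 G1=G0&G4=1&1=1 G2=1(const) G3=G1=0 G4=G2=1 -> 11101
Step 5: G0=G4=1 G1=G0&G4=1&1=1 G2=1(const) G3=G1=1 G4=G2=1 -> 11111

11111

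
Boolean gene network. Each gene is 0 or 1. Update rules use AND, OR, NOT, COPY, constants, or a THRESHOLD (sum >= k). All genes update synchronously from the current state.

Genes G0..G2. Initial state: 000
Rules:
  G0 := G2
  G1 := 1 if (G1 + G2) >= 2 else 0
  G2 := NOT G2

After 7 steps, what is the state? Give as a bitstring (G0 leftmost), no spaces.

Step 1: G0=G2=0 G1=(0+0>=2)=0 G2=NOT G2=NOT 0=1 -> 001
Step 2: G0=G2=1 G1=(0+1>=2)=0 G2=NOT G2=NOT 1=0 -> 100
Step 3: G0=G2=0 G1=(0+0>=2)=0 G2=NOT G2=NOT 0=1 -> 001
Step 4: G0=G2=1 G1=(0+1>=2)=0 G2=NOT G2=NOT 1=0 -> 100
Step 5: G0=G2=0 G1=(0+0>=2)=0 G2=NOT G2=NOT 0=1 -> 001
Step 6: G0=G2=1 G1=(0+1>=2)=0 G2=NOT G2=NOT 1=0 -> 100
Step 7: G0=G2=0 G1=(0+0>=2)=0 G2=NOT G2=NOT 0=1 -> 001

001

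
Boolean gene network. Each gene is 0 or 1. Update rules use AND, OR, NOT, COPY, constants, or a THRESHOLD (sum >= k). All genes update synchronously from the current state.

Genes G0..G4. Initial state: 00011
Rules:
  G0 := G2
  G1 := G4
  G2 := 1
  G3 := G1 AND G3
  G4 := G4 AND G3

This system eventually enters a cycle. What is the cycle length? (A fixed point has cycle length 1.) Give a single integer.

Step 0: 00011
Step 1: G0=G2=0 G1=G4=1 G2=1(const) G3=G1&G3=0&1=0 G4=G4&G3=1&1=1 -> 01101
Step 2: G0=G2=1 G1=G4=1 G2=1(const) G3=G1&G3=1&0=0 G4=G4&G3=1&0=0 -> 11100
Step 3: G0=G2=1 G1=G4=0 G2=1(const) G3=G1&G3=1&0=0 G4=G4&G3=0&0=0 -> 10100
Step 4: G0=G2=1 G1=G4=0 G2=1(const) G3=G1&G3=0&0=0 G4=G4&G3=0&0=0 -> 10100
State from step 4 equals state from step 3 -> cycle length 1

Answer: 1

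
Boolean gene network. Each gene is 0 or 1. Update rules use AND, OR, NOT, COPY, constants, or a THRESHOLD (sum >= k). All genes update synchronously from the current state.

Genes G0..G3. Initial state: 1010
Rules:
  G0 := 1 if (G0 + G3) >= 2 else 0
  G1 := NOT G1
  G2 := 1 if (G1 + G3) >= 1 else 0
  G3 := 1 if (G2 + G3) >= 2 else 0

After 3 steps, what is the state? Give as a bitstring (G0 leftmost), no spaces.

Step 1: G0=(1+0>=2)=0 G1=NOT G1=NOT 0=1 G2=(0+0>=1)=0 G3=(1+0>=2)=0 -> 0100
Step 2: G0=(0+0>=2)=0 G1=NOT G1=NOT 1=0 G2=(1+0>=1)=1 G3=(0+0>=2)=0 -> 0010
Step 3: G0=(0+0>=2)=0 G1=NOT G1=NOT 0=1 G2=(0+0>=1)=0 G3=(1+0>=2)=0 -> 0100

0100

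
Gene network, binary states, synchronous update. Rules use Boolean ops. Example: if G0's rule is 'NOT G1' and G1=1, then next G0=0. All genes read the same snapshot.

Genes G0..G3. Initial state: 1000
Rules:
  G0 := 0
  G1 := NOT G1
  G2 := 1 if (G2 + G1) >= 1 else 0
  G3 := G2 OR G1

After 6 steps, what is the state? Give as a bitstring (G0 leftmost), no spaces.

Step 1: G0=0(const) G1=NOT G1=NOT 0=1 G2=(0+0>=1)=0 G3=G2|G1=0|0=0 -> 0100
Step 2: G0=0(const) G1=NOT G1=NOT 1=0 G2=(0+1>=1)=1 G3=G2|G1=0|1=1 -> 0011
Step 3: G0=0(const) G1=NOT G1=NOT 0=1 G2=(1+0>=1)=1 G3=G2|G1=1|0=1 -> 0111
Step 4: G0=0(const) G1=NOT G1=NOT 1=0 G2=(1+1>=1)=1 G3=G2|G1=1|1=1 -> 0011
Step 5: G0=0(const) G1=NOT G1=NOT 0=1 G2=(1+0>=1)=1 G3=G2|G1=1|0=1 -> 0111
Step 6: G0=0(const) G1=NOT G1=NOT 1=0 G2=(1+1>=1)=1 G3=G2|G1=1|1=1 -> 0011

0011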